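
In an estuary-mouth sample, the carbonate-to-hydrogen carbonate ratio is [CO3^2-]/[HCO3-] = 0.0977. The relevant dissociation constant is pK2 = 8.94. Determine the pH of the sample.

From K2 = [H⁺][CO3^2-]/[HCO3-]:  pH = pK2 + log₁₀([CO3^2-]/[HCO3-])
log₁₀(0.0977) = -1.010
pH = 8.94 + (-1.010) = 7.93

pH = 7.93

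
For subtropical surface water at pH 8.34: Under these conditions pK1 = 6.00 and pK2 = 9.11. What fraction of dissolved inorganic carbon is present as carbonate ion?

α₂ = 0.145

α₂ = 1 / (1 + [H⁺]/K2 + [H⁺]²/(K1K2)) = 1 / (1 + 10^+0.77 + 10^-1.57)
   = 1 / (1 + 5.8884 + 0.026915) = 1/6.9154 = 0.1446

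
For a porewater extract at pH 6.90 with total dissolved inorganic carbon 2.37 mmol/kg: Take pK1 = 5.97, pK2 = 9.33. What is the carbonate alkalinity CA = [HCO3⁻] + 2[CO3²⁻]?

CA = 2.13 mmol/kg

CA = [HCO3⁻] + 2[CO3²⁻] = (α₁ + 2α₂)·DIC
At pH 6.90: [H⁺]/K1 = 10^-0.93 = 0.11749, K2/[H⁺] = 10^-2.43 = 0.0037154
α₁ = 1/(1 + 0.11749 + 0.0037154) = 1/1.1212 = 0.8919; α₂ = α₁·K2/[H⁺] = 0.003314
α₁ + 2α₂ = 0.8985
CA = 0.8985 × 2.37 = 2.13 mmol/kg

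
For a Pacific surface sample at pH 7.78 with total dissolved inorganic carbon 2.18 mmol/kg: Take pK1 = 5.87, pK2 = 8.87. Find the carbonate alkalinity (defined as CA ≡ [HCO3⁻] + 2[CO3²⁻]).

CA = [HCO3⁻] + 2[CO3²⁻] = (α₁ + 2α₂)·DIC
At pH 7.78: [H⁺]/K1 = 10^-1.91 = 0.012303, K2/[H⁺] = 10^-1.09 = 0.081283
α₁ = 1/(1 + 0.012303 + 0.081283) = 1/1.0936 = 0.9144; α₂ = α₁·K2/[H⁺] = 0.07433
α₁ + 2α₂ = 1.0631
CA = 1.0631 × 2.18 = 2.32 mmol/kg

CA = 2.32 mmol/kg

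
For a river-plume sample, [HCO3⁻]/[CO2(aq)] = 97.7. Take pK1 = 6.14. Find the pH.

From K1 = [H⁺][HCO3⁻]/[CO2(aq)]:  pH = pK1 + log₁₀([HCO3⁻]/[CO2(aq)])
log₁₀(97.7) = +1.990
pH = 6.14 + (+1.990) = 8.13

pH = 8.13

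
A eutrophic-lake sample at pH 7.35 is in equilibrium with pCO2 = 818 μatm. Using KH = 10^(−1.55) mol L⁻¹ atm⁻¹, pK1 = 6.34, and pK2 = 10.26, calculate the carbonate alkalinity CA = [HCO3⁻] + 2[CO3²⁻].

CA = 0.236 mmol/L

[CO2*] = KH · pCO2 = 10^(−1.55) × 818×10^-6 = 2.305×10^-5 mol/L
α₀ = 1/(1 + K1/[H⁺] + K1K2/[H⁺]²) = 1/(1 + 10^+1.01 + 10^-1.90) = 0.08892
DIC = [CO2*]/α₀ = 2.305×10^-5 / 0.08892 = 0.2593 mmol/L
CA = (α₁ + 2α₂)·DIC = (0.9100 + 2×0.001119) × 0.2593 = 0.236 mmol/L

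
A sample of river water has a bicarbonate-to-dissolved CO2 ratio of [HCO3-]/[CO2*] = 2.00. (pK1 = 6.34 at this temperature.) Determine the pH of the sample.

From K1 = [H⁺][HCO3-]/[CO2*]:  pH = pK1 + log₁₀([HCO3-]/[CO2*])
log₁₀(2.00) = +0.301
pH = 6.34 + (+0.301) = 6.64

pH = 6.64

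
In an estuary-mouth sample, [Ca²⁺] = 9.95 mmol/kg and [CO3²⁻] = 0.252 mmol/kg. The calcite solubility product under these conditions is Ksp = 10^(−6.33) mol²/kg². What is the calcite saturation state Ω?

Ksp = 10^(−6.33) = 4.677×10^-7
Ω = [Ca²⁺][CO3²⁻]/Ksp = (9.95×10^-3)(0.252×10^-3) / 4.677×10^-7 = 5.36

Ω = 5.36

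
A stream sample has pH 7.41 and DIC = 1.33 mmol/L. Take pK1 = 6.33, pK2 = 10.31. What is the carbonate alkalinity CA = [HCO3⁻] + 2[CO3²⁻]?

CA = 1.23 mmol/L

CA = [HCO3⁻] + 2[CO3²⁻] = (α₁ + 2α₂)·DIC
At pH 7.41: [H⁺]/K1 = 10^-1.08 = 0.083176, K2/[H⁺] = 10^-2.90 = 0.0012589
α₁ = 1/(1 + 0.083176 + 0.0012589) = 1/1.0844 = 0.9221; α₂ = α₁·K2/[H⁺] = 0.001161
α₁ + 2α₂ = 0.9245
CA = 0.9245 × 1.33 = 1.23 mmol/L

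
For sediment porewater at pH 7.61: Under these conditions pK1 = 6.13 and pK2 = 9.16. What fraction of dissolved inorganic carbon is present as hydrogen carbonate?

α₁ = 0.942

α₁ = 1 / (1 + [H⁺]/K1 + K2/[H⁺]) = 1 / (1 + 10^-1.48 + 10^-1.55)
   = 1 / (1 + 0.033113 + 0.028184) = 1/1.0613 = 0.9422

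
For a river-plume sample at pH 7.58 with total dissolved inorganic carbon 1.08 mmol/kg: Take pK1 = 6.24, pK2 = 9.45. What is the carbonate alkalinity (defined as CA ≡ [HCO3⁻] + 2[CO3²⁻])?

CA = 1.05 mmol/kg

CA = [HCO3⁻] + 2[CO3²⁻] = (α₁ + 2α₂)·DIC
At pH 7.58: [H⁺]/K1 = 10^-1.34 = 0.045709, K2/[H⁺] = 10^-1.87 = 0.013490
α₁ = 1/(1 + 0.045709 + 0.013490) = 1/1.0592 = 0.9441; α₂ = α₁·K2/[H⁺] = 0.01274
α₁ + 2α₂ = 0.9696
CA = 0.9696 × 1.08 = 1.05 mmol/kg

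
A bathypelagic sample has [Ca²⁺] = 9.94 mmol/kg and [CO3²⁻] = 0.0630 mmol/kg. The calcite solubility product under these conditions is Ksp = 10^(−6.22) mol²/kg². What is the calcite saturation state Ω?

Ω = 1.04

Ksp = 10^(−6.22) = 6.026×10^-7
Ω = [Ca²⁺][CO3²⁻]/Ksp = (9.94×10^-3)(0.0630×10^-3) / 6.026×10^-7 = 1.04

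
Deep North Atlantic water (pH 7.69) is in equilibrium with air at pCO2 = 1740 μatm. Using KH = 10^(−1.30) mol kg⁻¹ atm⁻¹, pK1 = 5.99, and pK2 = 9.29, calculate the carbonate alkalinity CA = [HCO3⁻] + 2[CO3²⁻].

[CO2*] = KH · pCO2 = 10^(−1.30) × 1740×10^-6 = 8.721×10^-5 mol/kg
α₀ = 1/(1 + K1/[H⁺] + K1K2/[H⁺]²) = 1/(1 + 10^+1.70 + 10^+0.10) = 0.01909
DIC = [CO2*]/α₀ = 8.721×10^-5 / 0.01909 = 4.568 mmol/kg
CA = (α₁ + 2α₂)·DIC = (0.9569 + 2×0.02404) × 4.568 = 4.59 mmol/kg

CA = 4.59 mmol/kg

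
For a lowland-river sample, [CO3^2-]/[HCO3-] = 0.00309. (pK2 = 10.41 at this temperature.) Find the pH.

pH = 7.90

From K2 = [H⁺][CO3^2-]/[HCO3-]:  pH = pK2 + log₁₀([CO3^2-]/[HCO3-])
log₁₀(0.00309) = -2.510
pH = 10.41 + (-2.510) = 7.90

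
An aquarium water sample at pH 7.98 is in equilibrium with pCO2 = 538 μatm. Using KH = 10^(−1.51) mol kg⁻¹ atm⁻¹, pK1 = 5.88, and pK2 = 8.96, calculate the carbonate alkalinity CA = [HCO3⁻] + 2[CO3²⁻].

[CO2*] = KH · pCO2 = 10^(−1.51) × 538×10^-6 = 1.663×10^-5 mol/kg
α₀ = 1/(1 + K1/[H⁺] + K1K2/[H⁺]²) = 1/(1 + 10^+2.10 + 10^+1.12) = 0.007139
DIC = [CO2*]/α₀ = 1.663×10^-5 / 0.007139 = 2.329 mmol/kg
CA = (α₁ + 2α₂)·DIC = (0.8988 + 2×0.09411) × 2.329 = 2.53 mmol/kg

CA = 2.53 mmol/kg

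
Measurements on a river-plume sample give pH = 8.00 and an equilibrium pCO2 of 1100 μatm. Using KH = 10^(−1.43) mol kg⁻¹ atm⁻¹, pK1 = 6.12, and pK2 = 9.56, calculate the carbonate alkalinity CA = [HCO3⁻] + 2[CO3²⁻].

CA = 3.27 mmol/kg

[CO2*] = KH · pCO2 = 10^(−1.43) × 1100×10^-6 = 4.087×10^-5 mol/kg
α₀ = 1/(1 + K1/[H⁺] + K1K2/[H⁺]²) = 1/(1 + 10^+1.88 + 10^+0.32) = 0.01267
DIC = [CO2*]/α₀ = 4.087×10^-5 / 0.01267 = 3.226 mmol/kg
CA = (α₁ + 2α₂)·DIC = (0.9609 + 2×0.02646) × 3.226 = 3.27 mmol/kg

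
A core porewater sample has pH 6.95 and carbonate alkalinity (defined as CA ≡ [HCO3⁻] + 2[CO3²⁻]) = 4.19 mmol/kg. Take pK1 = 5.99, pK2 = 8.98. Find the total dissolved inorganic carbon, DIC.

DIC = 4.60 mmol/kg

CA = [HCO3⁻] + 2[CO3²⁻] = (α₁ + 2α₂)·DIC
At pH 6.95: [H⁺]/K1 = 10^-0.96 = 0.10965, K2/[H⁺] = 10^-2.03 = 0.0093325
α₁ = 1/(1 + 0.10965 + 0.0093325) = 1/1.1190 = 0.8937; α₂ = α₁·K2/[H⁺] = 0.008340
α₁ + 2α₂ = 0.9104
DIC = CA / (α₁ + 2α₂) = 4.19 / 0.9104 = 4.60 mmol/kg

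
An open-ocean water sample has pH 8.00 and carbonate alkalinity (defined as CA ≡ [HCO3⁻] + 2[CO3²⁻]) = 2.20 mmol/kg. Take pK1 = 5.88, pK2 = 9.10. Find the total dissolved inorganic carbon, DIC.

CA = [HCO3⁻] + 2[CO3²⁻] = (α₁ + 2α₂)·DIC
At pH 8.00: [H⁺]/K1 = 10^-2.12 = 0.0075858, K2/[H⁺] = 10^-1.10 = 0.079433
α₁ = 1/(1 + 0.0075858 + 0.079433) = 1/1.0870 = 0.9199; α₂ = α₁·K2/[H⁺] = 0.07307
α₁ + 2α₂ = 1.0661
DIC = CA / (α₁ + 2α₂) = 2.20 / 1.0661 = 2.06 mmol/kg

DIC = 2.06 mmol/kg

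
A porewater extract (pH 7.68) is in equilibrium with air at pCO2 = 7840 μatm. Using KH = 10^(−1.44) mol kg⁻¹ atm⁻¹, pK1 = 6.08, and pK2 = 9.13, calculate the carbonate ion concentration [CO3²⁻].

[CO2*] = KH · pCO2 = 10^(−1.44) × 7840×10^-6 = 2.847×10^-4 mol/kg
α₀ = 1/(1 + K1/[H⁺] + K1K2/[H⁺]²) = 1/(1 + 10^+1.60 + 10^+0.15) = 0.02368
DIC = [CO2*]/α₀ = 2.847×10^-4 / 0.02368 = 12.02 mmol/kg
[CO3²⁻] = α₂·DIC; α₂ = 0.03345, so [CO3²⁻] = 0.03345 × 12.02 = 0.402 mmol/kg

[CO3²⁻] = 0.402 mmol/kg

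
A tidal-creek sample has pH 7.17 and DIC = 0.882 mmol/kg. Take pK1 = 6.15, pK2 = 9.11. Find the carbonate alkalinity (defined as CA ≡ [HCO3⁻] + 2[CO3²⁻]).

CA = [HCO3⁻] + 2[CO3²⁻] = (α₁ + 2α₂)·DIC
At pH 7.17: [H⁺]/K1 = 10^-1.02 = 0.095499, K2/[H⁺] = 10^-1.94 = 0.011482
α₁ = 1/(1 + 0.095499 + 0.011482) = 1/1.1070 = 0.9034; α₂ = α₁·K2/[H⁺] = 0.01037
α₁ + 2α₂ = 0.9241
CA = 0.9241 × 0.882 = 0.815 mmol/kg

CA = 0.815 mmol/kg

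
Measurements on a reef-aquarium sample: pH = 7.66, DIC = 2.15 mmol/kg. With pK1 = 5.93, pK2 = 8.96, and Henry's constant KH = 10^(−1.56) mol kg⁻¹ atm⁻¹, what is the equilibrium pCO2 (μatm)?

α₀ = 1 / (1 + K1/[H⁺] + K1K2/[H⁺]²) = 1 / (1 + 10^+1.73 + 10^+0.43)
   = 1 / (1 + 53.703 + 2.6915) = 1/57.395 = 0.01742
[CO2*] = α₀ × DIC = 0.01742 × 2.15 = 0.03746 mmol/kg
pCO2 = [CO2*]/KH = 3.746×10^-5 / 2.754×10^-2 = 1360 μatm

pCO2 = 1360 μatm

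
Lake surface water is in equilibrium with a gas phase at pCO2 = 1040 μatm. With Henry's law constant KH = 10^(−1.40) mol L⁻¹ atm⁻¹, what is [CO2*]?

[CO2*] = 41.4 μmol/L

KH = 10^(−1.40) = 3.981×10^-2 mol L⁻¹ atm⁻¹
[CO2*] = KH · pCO2 = 3.981×10^-2 × 1040×10^-6 atm = 4.14×10^-5 mol/L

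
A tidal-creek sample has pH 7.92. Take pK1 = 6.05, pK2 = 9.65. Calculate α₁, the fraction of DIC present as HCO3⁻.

α₁ = 1 / (1 + [H⁺]/K1 + K2/[H⁺]) = 1 / (1 + 10^-1.87 + 10^-1.73)
   = 1 / (1 + 0.013490 + 0.018621) = 1/1.0321 = 0.9689

α₁ = 0.969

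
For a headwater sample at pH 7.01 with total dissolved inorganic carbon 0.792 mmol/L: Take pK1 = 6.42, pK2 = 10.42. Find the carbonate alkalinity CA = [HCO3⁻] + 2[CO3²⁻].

CA = 0.630 mmol/L

CA = [HCO3⁻] + 2[CO3²⁻] = (α₁ + 2α₂)·DIC
At pH 7.01: [H⁺]/K1 = 10^-0.59 = 0.25704, K2/[H⁺] = 10^-3.41 = 0.00038905
α₁ = 1/(1 + 0.25704 + 0.00038905) = 1/1.2574 = 0.7953; α₂ = α₁·K2/[H⁺] = 0.0003094
α₁ + 2α₂ = 0.7959
CA = 0.7959 × 0.792 = 0.630 mmol/L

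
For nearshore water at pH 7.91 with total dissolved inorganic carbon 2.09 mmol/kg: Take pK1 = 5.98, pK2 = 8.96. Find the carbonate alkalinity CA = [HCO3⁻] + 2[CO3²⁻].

CA = [HCO3⁻] + 2[CO3²⁻] = (α₁ + 2α₂)·DIC
At pH 7.91: [H⁺]/K1 = 10^-1.93 = 0.011749, K2/[H⁺] = 10^-1.05 = 0.089125
α₁ = 1/(1 + 0.011749 + 0.089125) = 1/1.1009 = 0.9084; α₂ = α₁·K2/[H⁺] = 0.08096
α₁ + 2α₂ = 1.0703
CA = 1.0703 × 2.09 = 2.24 mmol/kg

CA = 2.24 mmol/kg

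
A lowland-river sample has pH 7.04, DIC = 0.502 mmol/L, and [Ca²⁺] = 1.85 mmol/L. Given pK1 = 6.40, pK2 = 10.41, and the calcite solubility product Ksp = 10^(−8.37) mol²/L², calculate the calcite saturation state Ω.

Ω = 0.0755

α₂ = 1 / (1 + [H⁺]/K2 + [H⁺]²/(K1K2)) = 1 / (1 + 10^+3.37 + 10^+2.73)
   = 1 / (1 + 2344.2 + 537.03) = 1/2882.3 = 0.0003469
[CO3²⁻] = α₂ × DIC = 0.0003469 × 0.502 = 0.0001742 mmol/L = 0.1742 μmol/L
Ksp = 10^(−8.37) = 4.266×10^-9
Ω = [Ca²⁺][CO3²⁻]/Ksp = (1.85×10^-3)(1.742×10^-7) / 4.266×10^-9 = 0.0755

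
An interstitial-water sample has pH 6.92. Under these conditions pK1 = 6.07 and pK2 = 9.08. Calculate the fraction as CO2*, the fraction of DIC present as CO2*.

α₀ = 0.123

α₀ = 1 / (1 + K1/[H⁺] + K1K2/[H⁺]²) = 1 / (1 + 10^+0.85 + 10^-1.31)
   = 1 / (1 + 7.0795 + 0.048978) = 1/8.1284 = 0.1230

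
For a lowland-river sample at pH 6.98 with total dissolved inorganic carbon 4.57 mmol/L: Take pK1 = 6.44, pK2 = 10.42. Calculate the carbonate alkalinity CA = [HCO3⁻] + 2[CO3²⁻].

CA = [HCO3⁻] + 2[CO3²⁻] = (α₁ + 2α₂)·DIC
At pH 6.98: [H⁺]/K1 = 10^-0.54 = 0.28840, K2/[H⁺] = 10^-3.44 = 0.00036308
α₁ = 1/(1 + 0.28840 + 0.00036308) = 1/1.2888 = 0.7759; α₂ = α₁·K2/[H⁺] = 0.0002817
α₁ + 2α₂ = 0.7765
CA = 0.7765 × 4.57 = 3.55 mmol/L

CA = 3.55 mmol/L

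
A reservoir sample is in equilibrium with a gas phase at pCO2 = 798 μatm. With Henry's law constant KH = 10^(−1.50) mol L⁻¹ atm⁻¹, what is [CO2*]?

[CO2*] = 25.2 μmol/L

KH = 10^(−1.50) = 3.162×10^-2 mol L⁻¹ atm⁻¹
[CO2*] = KH · pCO2 = 3.162×10^-2 × 798×10^-6 atm = 2.52×10^-5 mol/L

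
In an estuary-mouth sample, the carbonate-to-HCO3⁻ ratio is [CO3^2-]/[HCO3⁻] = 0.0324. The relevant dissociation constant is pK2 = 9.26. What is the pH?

pH = 7.77

From K2 = [H⁺][CO3^2-]/[HCO3⁻]:  pH = pK2 + log₁₀([CO3^2-]/[HCO3⁻])
log₁₀(0.0324) = -1.489
pH = 9.26 + (-1.489) = 7.77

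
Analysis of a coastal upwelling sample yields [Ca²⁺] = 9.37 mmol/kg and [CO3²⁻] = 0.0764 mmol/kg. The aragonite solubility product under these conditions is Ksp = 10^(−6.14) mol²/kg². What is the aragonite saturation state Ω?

Ω = 0.988

Ksp = 10^(−6.14) = 7.244×10^-7
Ω = [Ca²⁺][CO3²⁻]/Ksp = (9.37×10^-3)(0.0764×10^-3) / 7.244×10^-7 = 0.988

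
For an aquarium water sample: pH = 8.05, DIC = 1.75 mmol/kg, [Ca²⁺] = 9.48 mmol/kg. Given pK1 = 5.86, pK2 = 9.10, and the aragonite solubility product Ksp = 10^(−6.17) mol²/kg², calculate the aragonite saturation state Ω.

Ω = 2.00

α₂ = 1 / (1 + [H⁺]/K2 + [H⁺]²/(K1K2)) = 1 / (1 + 10^+1.05 + 10^-1.14)
   = 1 / (1 + 11.220 + 0.072444) = 1/12.293 = 0.08135
[CO3²⁻] = α₂ × DIC = 0.08135 × 1.75 = 0.1424 mmol/kg
Ksp = 10^(−6.17) = 6.761×10^-7
Ω = [Ca²⁺][CO3²⁻]/Ksp = (9.48×10^-3)(1.424×10^-4) / 6.761×10^-7 = 2.00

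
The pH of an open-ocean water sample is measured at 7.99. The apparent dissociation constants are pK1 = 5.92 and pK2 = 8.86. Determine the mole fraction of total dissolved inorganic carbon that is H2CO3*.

α₀ = 0.00744

α₀ = 1 / (1 + K1/[H⁺] + K1K2/[H⁺]²) = 1 / (1 + 10^+2.07 + 10^+1.20)
   = 1 / (1 + 117.49 + 15.849) = 1/134.34 = 0.007444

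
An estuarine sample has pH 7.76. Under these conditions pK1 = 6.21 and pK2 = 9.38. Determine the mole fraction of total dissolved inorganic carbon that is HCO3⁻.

α₁ = 0.950

α₁ = 1 / (1 + [H⁺]/K1 + K2/[H⁺]) = 1 / (1 + 10^-1.55 + 10^-1.62)
   = 1 / (1 + 0.028184 + 0.023988) = 1/1.0522 = 0.9504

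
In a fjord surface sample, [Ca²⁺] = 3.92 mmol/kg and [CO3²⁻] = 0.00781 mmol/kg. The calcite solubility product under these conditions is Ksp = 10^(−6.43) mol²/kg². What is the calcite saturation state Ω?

Ksp = 10^(−6.43) = 3.715×10^-7
Ω = [Ca²⁺][CO3²⁻]/Ksp = (3.92×10^-3)(0.00781×10^-3) / 3.715×10^-7 = 0.0824

Ω = 0.0824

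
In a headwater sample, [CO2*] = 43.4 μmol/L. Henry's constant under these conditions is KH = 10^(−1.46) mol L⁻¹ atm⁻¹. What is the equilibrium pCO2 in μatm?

KH = 10^(−1.46) = 3.467×10^-2 mol L⁻¹ atm⁻¹
pCO2 = [CO2*]/KH = 43.4×10^-6 / 3.467×10^-2 = 1.25×10^-3 atm = 1250 μatm

pCO2 = 1250 μatm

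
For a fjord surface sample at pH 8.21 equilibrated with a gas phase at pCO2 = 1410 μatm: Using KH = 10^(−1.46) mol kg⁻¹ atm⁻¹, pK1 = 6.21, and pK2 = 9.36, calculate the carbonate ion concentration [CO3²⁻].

[CO3²⁻] = 0.346 mmol/kg

[CO2*] = KH · pCO2 = 10^(−1.46) × 1410×10^-6 = 4.889×10^-5 mol/kg
α₀ = 1/(1 + K1/[H⁺] + K1K2/[H⁺]²) = 1/(1 + 10^+2.00 + 10^+0.85) = 0.009252
DIC = [CO2*]/α₀ = 4.889×10^-5 / 0.009252 = 5.284 mmol/kg
[CO3²⁻] = α₂·DIC; α₂ = 0.06550, so [CO3²⁻] = 0.06550 × 5.284 = 0.346 mmol/kg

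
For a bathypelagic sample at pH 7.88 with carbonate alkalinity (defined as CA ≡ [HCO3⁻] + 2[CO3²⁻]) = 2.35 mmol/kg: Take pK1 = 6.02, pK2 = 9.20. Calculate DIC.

DIC = 2.28 mmol/kg

CA = [HCO3⁻] + 2[CO3²⁻] = (α₁ + 2α₂)·DIC
At pH 7.88: [H⁺]/K1 = 10^-1.86 = 0.013804, K2/[H⁺] = 10^-1.32 = 0.047863
α₁ = 1/(1 + 0.013804 + 0.047863) = 1/1.0617 = 0.9419; α₂ = α₁·K2/[H⁺] = 0.04508
α₁ + 2α₂ = 1.0321
DIC = CA / (α₁ + 2α₂) = 2.35 / 1.0321 = 2.28 mmol/kg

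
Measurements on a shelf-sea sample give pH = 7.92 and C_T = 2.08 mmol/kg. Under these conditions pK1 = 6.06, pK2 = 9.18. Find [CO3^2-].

[CO3²⁻] = 0.107 mmol/kg

α₂ = 1 / (1 + [H⁺]/K2 + [H⁺]²/(K1K2)) = 1 / (1 + 10^+1.26 + 10^-0.60)
   = 1 / (1 + 18.197 + 0.25119) = 1/19.448 = 0.05142
[CO3²⁻] = α₂ × DIC = 0.05142 × 2.08 = 0.107 mmol/kg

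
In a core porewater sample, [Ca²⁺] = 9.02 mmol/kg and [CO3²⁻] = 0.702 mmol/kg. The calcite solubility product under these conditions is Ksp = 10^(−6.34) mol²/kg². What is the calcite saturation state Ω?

Ksp = 10^(−6.34) = 4.571×10^-7
Ω = [Ca²⁺][CO3²⁻]/Ksp = (9.02×10^-3)(0.702×10^-3) / 4.571×10^-7 = 13.9

Ω = 13.9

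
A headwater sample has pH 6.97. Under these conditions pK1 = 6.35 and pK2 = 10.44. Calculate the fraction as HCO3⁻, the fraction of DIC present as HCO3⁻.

α₁ = 1 / (1 + [H⁺]/K1 + K2/[H⁺]) = 1 / (1 + 10^-0.62 + 10^-3.47)
   = 1 / (1 + 0.23988 + 0.00033884) = 1/1.2402 = 0.8063

α₁ = 0.806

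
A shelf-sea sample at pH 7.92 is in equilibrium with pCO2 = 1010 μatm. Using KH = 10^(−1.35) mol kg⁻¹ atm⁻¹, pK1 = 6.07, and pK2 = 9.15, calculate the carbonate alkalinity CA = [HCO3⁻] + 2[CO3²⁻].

[CO2*] = KH · pCO2 = 10^(−1.35) × 1010×10^-6 = 4.512×10^-5 mol/kg
α₀ = 1/(1 + K1/[H⁺] + K1K2/[H⁺]²) = 1/(1 + 10^+1.85 + 10^+0.62) = 0.01316
DIC = [CO2*]/α₀ = 4.512×10^-5 / 0.01316 = 3.427 mmol/kg
CA = (α₁ + 2α₂)·DIC = (0.9320 + 2×0.05488) × 3.427 = 3.57 mmol/kg

CA = 3.57 mmol/kg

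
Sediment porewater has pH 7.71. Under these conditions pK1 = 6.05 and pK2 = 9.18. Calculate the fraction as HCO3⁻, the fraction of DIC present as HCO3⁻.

α₁ = 0.947

α₁ = 1 / (1 + [H⁺]/K1 + K2/[H⁺]) = 1 / (1 + 10^-1.66 + 10^-1.47)
   = 1 / (1 + 0.021878 + 0.033884) = 1/1.0558 = 0.9472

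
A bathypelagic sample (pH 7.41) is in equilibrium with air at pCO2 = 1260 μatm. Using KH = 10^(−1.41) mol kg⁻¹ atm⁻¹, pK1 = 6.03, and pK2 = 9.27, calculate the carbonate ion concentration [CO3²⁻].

[CO3²⁻] = 16.2 μmol/kg

[CO2*] = KH · pCO2 = 10^(−1.41) × 1260×10^-6 = 4.902×10^-5 mol/kg
α₀ = 1/(1 + K1/[H⁺] + K1K2/[H⁺]²) = 1/(1 + 10^+1.38 + 10^-0.48) = 0.03950
DIC = [CO2*]/α₀ = 4.902×10^-5 / 0.03950 = 1.241 mmol/kg
[CO3²⁻] = α₂·DIC; α₂ = 0.01308, so [CO3²⁻] = 0.01308 × 1.241 = 0.0162 mmol/kg = 16.2 μmol/kg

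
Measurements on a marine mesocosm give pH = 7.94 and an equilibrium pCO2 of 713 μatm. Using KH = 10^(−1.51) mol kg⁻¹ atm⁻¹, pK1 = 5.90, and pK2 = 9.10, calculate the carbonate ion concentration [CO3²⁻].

[CO3²⁻] = 0.167 mmol/kg

[CO2*] = KH · pCO2 = 10^(−1.51) × 713×10^-6 = 2.203×10^-5 mol/kg
α₀ = 1/(1 + K1/[H⁺] + K1K2/[H⁺]²) = 1/(1 + 10^+2.04 + 10^+0.88) = 0.008458
DIC = [CO2*]/α₀ = 2.203×10^-5 / 0.008458 = 2.605 mmol/kg
[CO3²⁻] = α₂·DIC; α₂ = 0.06416, so [CO3²⁻] = 0.06416 × 2.605 = 0.167 mmol/kg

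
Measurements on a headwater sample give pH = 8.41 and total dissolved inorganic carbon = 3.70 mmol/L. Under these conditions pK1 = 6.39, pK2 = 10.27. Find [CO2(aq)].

α₀ = 1 / (1 + K1/[H⁺] + K1K2/[H⁺]²) = 1 / (1 + 10^+2.02 + 10^+0.16)
   = 1 / (1 + 104.71 + 1.4454) = 1/107.16 = 0.009332
[CO2*] = α₀ × DIC = 0.009332 × 3.70 = 0.0345 mmol/L

[CO2*] = 0.0345 mmol/L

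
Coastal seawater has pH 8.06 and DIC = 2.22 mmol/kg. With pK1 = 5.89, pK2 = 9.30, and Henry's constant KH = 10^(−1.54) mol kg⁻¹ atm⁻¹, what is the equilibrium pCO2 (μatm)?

α₀ = 1 / (1 + K1/[H⁺] + K1K2/[H⁺]²) = 1 / (1 + 10^+2.17 + 10^+0.93)
   = 1 / (1 + 147.91 + 8.5114) = 1/157.42 = 0.006352
[CO2*] = α₀ × DIC = 0.006352 × 2.22 = 0.01410 mmol/kg = 14.10 μmol/kg
pCO2 = [CO2*]/KH = 1.410×10^-5 / 2.884×10^-2 = 489 μatm

pCO2 = 489 μatm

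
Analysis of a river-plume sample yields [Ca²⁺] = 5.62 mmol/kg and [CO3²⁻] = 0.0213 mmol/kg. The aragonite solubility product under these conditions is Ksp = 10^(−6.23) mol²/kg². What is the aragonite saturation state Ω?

Ω = 0.203

Ksp = 10^(−6.23) = 5.888×10^-7
Ω = [Ca²⁺][CO3²⁻]/Ksp = (5.62×10^-3)(0.0213×10^-3) / 5.888×10^-7 = 0.203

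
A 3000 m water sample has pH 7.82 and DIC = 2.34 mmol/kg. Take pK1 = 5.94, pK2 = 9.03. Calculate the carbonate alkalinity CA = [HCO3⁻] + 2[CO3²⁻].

CA = [HCO3⁻] + 2[CO3²⁻] = (α₁ + 2α₂)·DIC
At pH 7.82: [H⁺]/K1 = 10^-1.88 = 0.013183, K2/[H⁺] = 10^-1.21 = 0.061660
α₁ = 1/(1 + 0.013183 + 0.061660) = 1/1.0748 = 0.9304; α₂ = α₁·K2/[H⁺] = 0.05737
α₁ + 2α₂ = 1.0451
CA = 1.0451 × 2.34 = 2.45 mmol/kg

CA = 2.45 mmol/kg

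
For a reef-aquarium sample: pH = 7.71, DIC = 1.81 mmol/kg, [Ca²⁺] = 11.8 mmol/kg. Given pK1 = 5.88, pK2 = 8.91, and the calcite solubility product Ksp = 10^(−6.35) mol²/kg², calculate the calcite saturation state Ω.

Ω = 2.80

α₂ = 1 / (1 + [H⁺]/K2 + [H⁺]²/(K1K2)) = 1 / (1 + 10^+1.20 + 10^-0.63)
   = 1 / (1 + 15.849 + 0.23442) = 1/17.083 = 0.05854
[CO3²⁻] = α₂ × DIC = 0.05854 × 1.81 = 0.1060 mmol/kg
Ksp = 10^(−6.35) = 4.467×10^-7
Ω = [Ca²⁺][CO3²⁻]/Ksp = (11.8×10^-3)(1.060×10^-4) / 4.467×10^-7 = 2.80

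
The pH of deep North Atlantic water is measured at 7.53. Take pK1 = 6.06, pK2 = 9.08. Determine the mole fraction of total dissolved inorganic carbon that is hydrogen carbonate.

α₁ = 0.942

α₁ = 1 / (1 + [H⁺]/K1 + K2/[H⁺]) = 1 / (1 + 10^-1.47 + 10^-1.55)
   = 1 / (1 + 0.033884 + 0.028184) = 1/1.0621 = 0.9416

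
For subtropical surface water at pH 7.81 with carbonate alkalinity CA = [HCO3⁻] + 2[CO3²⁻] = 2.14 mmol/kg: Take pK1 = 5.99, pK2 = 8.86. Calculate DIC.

CA = [HCO3⁻] + 2[CO3²⁻] = (α₁ + 2α₂)·DIC
At pH 7.81: [H⁺]/K1 = 10^-1.82 = 0.015136, K2/[H⁺] = 10^-1.05 = 0.089125
α₁ = 1/(1 + 0.015136 + 0.089125) = 1/1.1043 = 0.9056; α₂ = α₁·K2/[H⁺] = 0.08071
α₁ + 2α₂ = 1.0670
DIC = CA / (α₁ + 2α₂) = 2.14 / 1.0670 = 2.01 mmol/kg

DIC = 2.01 mmol/kg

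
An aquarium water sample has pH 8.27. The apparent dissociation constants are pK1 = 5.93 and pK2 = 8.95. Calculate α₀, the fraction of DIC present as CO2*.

α₀ = 1 / (1 + K1/[H⁺] + K1K2/[H⁺]²) = 1 / (1 + 10^+2.34 + 10^+1.66)
   = 1 / (1 + 218.78 + 45.709) = 1/265.48 = 0.003767

α₀ = 0.00377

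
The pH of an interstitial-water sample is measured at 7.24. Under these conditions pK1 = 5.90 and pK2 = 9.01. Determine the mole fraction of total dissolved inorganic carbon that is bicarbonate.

α₁ = 1 / (1 + [H⁺]/K1 + K2/[H⁺]) = 1 / (1 + 10^-1.34 + 10^-1.77)
   = 1 / (1 + 0.045709 + 0.016982) = 1/1.0627 = 0.9410

α₁ = 0.941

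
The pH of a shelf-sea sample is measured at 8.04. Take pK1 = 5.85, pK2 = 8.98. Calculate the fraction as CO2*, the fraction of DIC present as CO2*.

α₀ = 0.00576

α₀ = 1 / (1 + K1/[H⁺] + K1K2/[H⁺]²) = 1 / (1 + 10^+2.19 + 10^+1.25)
   = 1 / (1 + 154.88 + 17.783) = 1/173.66 = 0.005758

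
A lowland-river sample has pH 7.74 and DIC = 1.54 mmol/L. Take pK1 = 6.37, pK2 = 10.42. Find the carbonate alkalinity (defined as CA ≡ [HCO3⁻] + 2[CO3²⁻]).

CA = 1.48 mmol/L

CA = [HCO3⁻] + 2[CO3²⁻] = (α₁ + 2α₂)·DIC
At pH 7.74: [H⁺]/K1 = 10^-1.37 = 0.042658, K2/[H⁺] = 10^-2.68 = 0.0020893
α₁ = 1/(1 + 0.042658 + 0.0020893) = 1/1.0447 = 0.9572; α₂ = α₁·K2/[H⁺] = 0.002000
α₁ + 2α₂ = 0.9612
CA = 0.9612 × 1.54 = 1.48 mmol/L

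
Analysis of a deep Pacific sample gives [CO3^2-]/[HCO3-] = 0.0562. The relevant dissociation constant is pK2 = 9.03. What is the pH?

pH = 7.78

From K2 = [H⁺][CO3^2-]/[HCO3-]:  pH = pK2 + log₁₀([CO3^2-]/[HCO3-])
log₁₀(0.0562) = -1.250
pH = 9.03 + (-1.250) = 7.78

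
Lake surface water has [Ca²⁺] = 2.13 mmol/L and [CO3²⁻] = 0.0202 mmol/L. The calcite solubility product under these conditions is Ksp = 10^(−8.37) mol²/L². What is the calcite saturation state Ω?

Ksp = 10^(−8.37) = 4.266×10^-9
Ω = [Ca²⁺][CO3²⁻]/Ksp = (2.13×10^-3)(0.0202×10^-3) / 4.266×10^-9 = 10.1

Ω = 10.1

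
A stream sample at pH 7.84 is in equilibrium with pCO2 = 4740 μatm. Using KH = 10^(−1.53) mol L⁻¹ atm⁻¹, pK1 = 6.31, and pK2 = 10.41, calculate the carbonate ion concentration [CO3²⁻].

[CO3²⁻] = 12.8 μmol/L

[CO2*] = KH · pCO2 = 10^(−1.53) × 4740×10^-6 = 1.399×10^-4 mol/L
α₀ = 1/(1 + K1/[H⁺] + K1K2/[H⁺]²) = 1/(1 + 10^+1.53 + 10^-1.04) = 0.02859
DIC = [CO2*]/α₀ = 1.399×10^-4 / 0.02859 = 4.893 mmol/L
[CO3²⁻] = α₂·DIC; α₂ = 0.002608, so [CO3²⁻] = 0.002608 × 4.893 = 0.0128 mmol/L = 12.8 μmol/L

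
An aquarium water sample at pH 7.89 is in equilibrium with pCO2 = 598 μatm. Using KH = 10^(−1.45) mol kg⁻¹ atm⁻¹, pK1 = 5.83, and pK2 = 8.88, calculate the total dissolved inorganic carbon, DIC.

DIC = 2.71 mmol/kg

[CO2*] = KH · pCO2 = 10^(−1.45) × 598×10^-6 = 2.122×10^-5 mol/kg
α₀ = 1/(1 + K1/[H⁺] + K1K2/[H⁺]²) = 1/(1 + 10^+2.06 + 10^+1.07) = 0.007839
DIC = [CO2*]/α₀ = 2.122×10^-5 / 0.007839 = 2.71 mmol/kg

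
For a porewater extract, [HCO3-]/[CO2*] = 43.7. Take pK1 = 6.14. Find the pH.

From K1 = [H⁺][HCO3-]/[CO2*]:  pH = pK1 + log₁₀([HCO3-]/[CO2*])
log₁₀(43.7) = +1.640
pH = 6.14 + (+1.640) = 7.78

pH = 7.78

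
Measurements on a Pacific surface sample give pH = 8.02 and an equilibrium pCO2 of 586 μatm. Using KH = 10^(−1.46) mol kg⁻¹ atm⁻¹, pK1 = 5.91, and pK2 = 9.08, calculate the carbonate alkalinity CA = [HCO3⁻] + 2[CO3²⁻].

CA = 3.07 mmol/kg

[CO2*] = KH · pCO2 = 10^(−1.46) × 586×10^-6 = 2.032×10^-5 mol/kg
α₀ = 1/(1 + K1/[H⁺] + K1K2/[H⁺]²) = 1/(1 + 10^+2.11 + 10^+1.05) = 0.007090
DIC = [CO2*]/α₀ = 2.032×10^-5 / 0.007090 = 2.866 mmol/kg
CA = (α₁ + 2α₂)·DIC = (0.9134 + 2×0.07955) × 2.866 = 3.07 mmol/kg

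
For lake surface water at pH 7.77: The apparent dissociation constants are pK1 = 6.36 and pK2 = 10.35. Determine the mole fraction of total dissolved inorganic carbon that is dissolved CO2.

α₀ = 1 / (1 + K1/[H⁺] + K1K2/[H⁺]²) = 1 / (1 + 10^+1.41 + 10^-1.17)
   = 1 / (1 + 25.704 + 0.067608) = 1/26.772 = 0.03735

α₀ = 0.0374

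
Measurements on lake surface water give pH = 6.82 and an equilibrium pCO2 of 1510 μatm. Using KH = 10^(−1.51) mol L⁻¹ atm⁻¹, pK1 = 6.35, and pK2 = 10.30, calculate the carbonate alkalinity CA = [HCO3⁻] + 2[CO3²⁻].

[CO2*] = KH · pCO2 = 10^(−1.51) × 1510×10^-6 = 4.666×10^-5 mol/L
α₀ = 1/(1 + K1/[H⁺] + K1K2/[H⁺]²) = 1/(1 + 10^+0.47 + 10^-3.01) = 0.2530
DIC = [CO2*]/α₀ = 4.666×10^-5 / 0.2530 = 0.1844 mmol/L
CA = (α₁ + 2α₂)·DIC = (0.7467 + 2×0.0002473) × 0.1844 = 0.138 mmol/L

CA = 0.138 mmol/L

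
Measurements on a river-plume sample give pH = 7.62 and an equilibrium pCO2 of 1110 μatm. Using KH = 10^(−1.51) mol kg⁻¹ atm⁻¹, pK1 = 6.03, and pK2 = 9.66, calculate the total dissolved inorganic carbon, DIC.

[CO2*] = KH · pCO2 = 10^(−1.51) × 1110×10^-6 = 3.430×10^-5 mol/kg
α₀ = 1/(1 + K1/[H⁺] + K1K2/[H⁺]²) = 1/(1 + 10^+1.59 + 10^-0.45) = 0.02484
DIC = [CO2*]/α₀ = 3.430×10^-5 / 0.02484 = 1.38 mmol/kg

DIC = 1.38 mmol/kg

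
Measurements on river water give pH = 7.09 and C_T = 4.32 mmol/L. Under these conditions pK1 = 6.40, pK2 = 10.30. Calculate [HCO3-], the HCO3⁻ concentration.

α₁ = 1 / (1 + [H⁺]/K1 + K2/[H⁺]) = 1 / (1 + 10^-0.69 + 10^-3.21)
   = 1 / (1 + 0.20417 + 0.00061660) = 1/1.2048 = 0.8300
[HCO3⁻] = α₁ × DIC = 0.8300 × 4.32 = 3.59 mmol/L

[HCO3⁻] = 3.59 mmol/L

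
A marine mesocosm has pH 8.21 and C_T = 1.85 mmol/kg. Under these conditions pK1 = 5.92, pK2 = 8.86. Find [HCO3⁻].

[HCO3⁻] = 1.51 mmol/kg

α₁ = 1 / (1 + [H⁺]/K1 + K2/[H⁺]) = 1 / (1 + 10^-2.29 + 10^-0.65)
   = 1 / (1 + 0.0051286 + 0.22387) = 1/1.2290 = 0.8137
[HCO3⁻] = α₁ × DIC = 0.8137 × 1.85 = 1.51 mmol/kg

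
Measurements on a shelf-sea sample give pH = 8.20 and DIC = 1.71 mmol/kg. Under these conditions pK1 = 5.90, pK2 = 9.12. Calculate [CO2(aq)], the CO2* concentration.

[CO2*] = 7.62 μmol/kg

α₀ = 1 / (1 + K1/[H⁺] + K1K2/[H⁺]²) = 1 / (1 + 10^+2.30 + 10^+1.38)
   = 1 / (1 + 199.53 + 23.988) = 1/224.51 = 0.004454
[CO2*] = α₀ × DIC = 0.004454 × 1.71 = 0.00762 mmol/kg = 7.62 μmol/kg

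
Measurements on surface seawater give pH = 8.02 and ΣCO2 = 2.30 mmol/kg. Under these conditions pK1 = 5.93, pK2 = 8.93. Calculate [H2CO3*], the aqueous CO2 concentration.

α₀ = 1 / (1 + K1/[H⁺] + K1K2/[H⁺]²) = 1 / (1 + 10^+2.09 + 10^+1.18)
   = 1 / (1 + 123.03 + 15.136) = 1/139.16 = 0.007186
[CO2*] = α₀ × DIC = 0.007186 × 2.30 = 0.0165 mmol/kg = 16.5 μmol/kg

[CO2*] = 16.5 μmol/kg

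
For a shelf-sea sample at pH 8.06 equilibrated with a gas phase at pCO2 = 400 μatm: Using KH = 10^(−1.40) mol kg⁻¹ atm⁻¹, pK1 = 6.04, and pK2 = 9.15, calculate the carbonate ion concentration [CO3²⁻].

[CO2*] = KH · pCO2 = 10^(−1.40) × 400×10^-6 = 1.592×10^-5 mol/kg
α₀ = 1/(1 + K1/[H⁺] + K1K2/[H⁺]²) = 1/(1 + 10^+2.02 + 10^+0.93) = 0.008755
DIC = [CO2*]/α₀ = 1.592×10^-5 / 0.008755 = 1.819 mmol/kg
[CO3²⁻] = α₂·DIC; α₂ = 0.07451, so [CO3²⁻] = 0.07451 × 1.819 = 0.136 mmol/kg

[CO3²⁻] = 0.136 mmol/kg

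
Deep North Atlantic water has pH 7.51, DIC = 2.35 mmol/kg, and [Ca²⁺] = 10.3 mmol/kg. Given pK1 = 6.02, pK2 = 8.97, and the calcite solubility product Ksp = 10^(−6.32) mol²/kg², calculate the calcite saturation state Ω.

α₂ = 1 / (1 + [H⁺]/K2 + [H⁺]²/(K1K2)) = 1 / (1 + 10^+1.46 + 10^-0.03)
   = 1 / (1 + 28.840 + 0.93325) = 1/30.774 = 0.03250
[CO3²⁻] = α₂ × DIC = 0.03250 × 2.35 = 0.07636 mmol/kg
Ksp = 10^(−6.32) = 4.786×10^-7
Ω = [Ca²⁺][CO3²⁻]/Ksp = (10.3×10^-3)(7.636×10^-5) / 4.786×10^-7 = 1.64

Ω = 1.64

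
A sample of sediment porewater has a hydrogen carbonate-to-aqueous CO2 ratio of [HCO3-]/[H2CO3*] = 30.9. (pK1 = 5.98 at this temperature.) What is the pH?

From K1 = [H⁺][HCO3-]/[H2CO3*]:  pH = pK1 + log₁₀([HCO3-]/[H2CO3*])
log₁₀(30.9) = +1.490
pH = 5.98 + (+1.490) = 7.47

pH = 7.47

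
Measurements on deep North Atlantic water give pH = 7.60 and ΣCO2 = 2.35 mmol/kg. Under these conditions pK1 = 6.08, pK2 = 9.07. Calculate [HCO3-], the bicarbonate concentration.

α₁ = 1 / (1 + [H⁺]/K1 + K2/[H⁺]) = 1 / (1 + 10^-1.52 + 10^-1.47)
   = 1 / (1 + 0.030200 + 0.033884) = 1/1.0641 = 0.9398
[HCO3⁻] = α₁ × DIC = 0.9398 × 2.35 = 2.21 mmol/kg

[HCO3⁻] = 2.21 mmol/kg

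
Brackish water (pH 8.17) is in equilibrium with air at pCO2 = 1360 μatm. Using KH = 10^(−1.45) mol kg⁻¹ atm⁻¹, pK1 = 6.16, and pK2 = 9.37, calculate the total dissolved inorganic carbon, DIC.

[CO2*] = KH · pCO2 = 10^(−1.45) × 1360×10^-6 = 4.825×10^-5 mol/kg
α₀ = 1/(1 + K1/[H⁺] + K1K2/[H⁺]²) = 1/(1 + 10^+2.01 + 10^+0.81) = 0.009109
DIC = [CO2*]/α₀ = 4.825×10^-5 / 0.009109 = 5.30 mmol/kg

DIC = 5.30 mmol/kg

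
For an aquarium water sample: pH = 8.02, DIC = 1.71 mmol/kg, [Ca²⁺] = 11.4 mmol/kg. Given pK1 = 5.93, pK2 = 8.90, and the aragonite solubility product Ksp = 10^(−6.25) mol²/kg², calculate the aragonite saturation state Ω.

Ω = 4.01

α₂ = 1 / (1 + [H⁺]/K2 + [H⁺]²/(K1K2)) = 1 / (1 + 10^+0.88 + 10^-1.21)
   = 1 / (1 + 7.5858 + 0.061660) = 1/8.6474 = 0.1156
[CO3²⁻] = α₂ × DIC = 0.1156 × 1.71 = 0.1977 mmol/kg
Ksp = 10^(−6.25) = 5.623×10^-7
Ω = [Ca²⁺][CO3²⁻]/Ksp = (11.4×10^-3)(1.977×10^-4) / 5.623×10^-7 = 4.01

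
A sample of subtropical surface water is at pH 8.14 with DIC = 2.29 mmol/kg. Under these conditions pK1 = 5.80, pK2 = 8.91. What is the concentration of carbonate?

α₂ = 1 / (1 + [H⁺]/K2 + [H⁺]²/(K1K2)) = 1 / (1 + 10^+0.77 + 10^-1.57)
   = 1 / (1 + 5.8884 + 0.026915) = 1/6.9154 = 0.1446
[CO3²⁻] = α₂ × DIC = 0.1446 × 2.29 = 0.331 mmol/kg

[CO3²⁻] = 0.331 mmol/kg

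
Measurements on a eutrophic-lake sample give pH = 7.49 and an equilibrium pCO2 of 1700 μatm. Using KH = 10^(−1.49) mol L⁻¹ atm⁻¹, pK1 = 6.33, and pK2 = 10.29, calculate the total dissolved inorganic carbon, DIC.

DIC = 0.851 mmol/L

[CO2*] = KH · pCO2 = 10^(−1.49) × 1700×10^-6 = 5.501×10^-5 mol/L
α₀ = 1/(1 + K1/[H⁺] + K1K2/[H⁺]²) = 1/(1 + 10^+1.16 + 10^-1.64) = 0.06461
DIC = [CO2*]/α₀ = 5.501×10^-5 / 0.06461 = 0.851 mmol/L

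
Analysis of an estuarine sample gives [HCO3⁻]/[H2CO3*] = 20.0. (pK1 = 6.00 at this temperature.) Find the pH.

From K1 = [H⁺][HCO3⁻]/[H2CO3*]:  pH = pK1 + log₁₀([HCO3⁻]/[H2CO3*])
log₁₀(20.0) = +1.301
pH = 6.00 + (+1.301) = 7.30

pH = 7.30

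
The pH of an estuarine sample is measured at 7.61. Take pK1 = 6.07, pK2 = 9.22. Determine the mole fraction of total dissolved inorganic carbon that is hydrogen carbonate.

α₁ = 1 / (1 + [H⁺]/K1 + K2/[H⁺]) = 1 / (1 + 10^-1.54 + 10^-1.61)
   = 1 / (1 + 0.028840 + 0.024547) = 1/1.0534 = 0.9493

α₁ = 0.949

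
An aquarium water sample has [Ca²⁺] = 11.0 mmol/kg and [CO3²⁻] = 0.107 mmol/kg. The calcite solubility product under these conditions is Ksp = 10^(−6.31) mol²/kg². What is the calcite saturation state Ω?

Ksp = 10^(−6.31) = 4.898×10^-7
Ω = [Ca²⁺][CO3²⁻]/Ksp = (11.0×10^-3)(0.107×10^-3) / 4.898×10^-7 = 2.40

Ω = 2.40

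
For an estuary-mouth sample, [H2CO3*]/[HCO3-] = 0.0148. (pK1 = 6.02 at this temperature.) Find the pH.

From K1 = [H⁺][HCO3-]/[H2CO3*]:  pH = pK1 − log₁₀([H2CO3*]/[HCO3-])
log₁₀(0.0148) = -1.830
pH = 6.02 − (-1.830) = 7.85

pH = 7.85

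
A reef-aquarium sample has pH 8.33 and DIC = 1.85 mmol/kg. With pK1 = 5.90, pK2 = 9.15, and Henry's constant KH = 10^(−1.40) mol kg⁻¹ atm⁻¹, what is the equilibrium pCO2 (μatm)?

α₀ = 1 / (1 + K1/[H⁺] + K1K2/[H⁺]²) = 1 / (1 + 10^+2.43 + 10^+1.61)
   = 1 / (1 + 269.15 + 40.738) = 1/310.89 = 0.003217
[CO2*] = α₀ × DIC = 0.003217 × 1.85 = 0.005951 mmol/kg = 5.951 μmol/kg
pCO2 = [CO2*]/KH = 5.951×10^-6 / 3.981×10^-2 = 149 μatm

pCO2 = 149 μatm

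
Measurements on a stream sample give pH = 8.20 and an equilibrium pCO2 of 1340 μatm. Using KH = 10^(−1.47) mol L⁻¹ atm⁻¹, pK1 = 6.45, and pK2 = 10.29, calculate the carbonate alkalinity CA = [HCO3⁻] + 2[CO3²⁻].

CA = 2.59 mmol/L

[CO2*] = KH · pCO2 = 10^(−1.47) × 1340×10^-6 = 4.541×10^-5 mol/L
α₀ = 1/(1 + K1/[H⁺] + K1K2/[H⁺]²) = 1/(1 + 10^+1.75 + 10^-0.34) = 0.01733
DIC = [CO2*]/α₀ = 4.541×10^-5 / 0.01733 = 2.619 mmol/L
CA = (α₁ + 2α₂)·DIC = (0.9747 + 2×0.007923) × 2.619 = 2.59 mmol/L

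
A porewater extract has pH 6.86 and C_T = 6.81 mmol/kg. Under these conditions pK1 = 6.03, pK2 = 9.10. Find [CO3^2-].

α₂ = 1 / (1 + [H⁺]/K2 + [H⁺]²/(K1K2)) = 1 / (1 + 10^+2.24 + 10^+1.41)
   = 1 / (1 + 173.78 + 25.704) = 1/200.48 = 0.004988
[CO3²⁻] = α₂ × DIC = 0.004988 × 6.81 = 0.0340 mmol/kg

[CO3²⁻] = 0.0340 mmol/kg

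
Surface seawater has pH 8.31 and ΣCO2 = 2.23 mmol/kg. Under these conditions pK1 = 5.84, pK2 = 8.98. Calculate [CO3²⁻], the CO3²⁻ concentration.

[CO3²⁻] = 0.392 mmol/kg

α₂ = 1 / (1 + [H⁺]/K2 + [H⁺]²/(K1K2)) = 1 / (1 + 10^+0.67 + 10^-1.80)
   = 1 / (1 + 4.6774 + 0.015849) = 1/5.6932 = 0.1756
[CO3²⁻] = α₂ × DIC = 0.1756 × 2.23 = 0.392 mmol/kg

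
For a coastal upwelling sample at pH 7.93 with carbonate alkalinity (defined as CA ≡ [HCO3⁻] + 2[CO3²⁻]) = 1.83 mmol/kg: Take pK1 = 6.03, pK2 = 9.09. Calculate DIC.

DIC = 1.74 mmol/kg

CA = [HCO3⁻] + 2[CO3²⁻] = (α₁ + 2α₂)·DIC
At pH 7.93: [H⁺]/K1 = 10^-1.90 = 0.012589, K2/[H⁺] = 10^-1.16 = 0.069183
α₁ = 1/(1 + 0.012589 + 0.069183) = 1/1.0818 = 0.9244; α₂ = α₁·K2/[H⁺] = 0.06395
α₁ + 2α₂ = 1.0523
DIC = CA / (α₁ + 2α₂) = 1.83 / 1.0523 = 1.74 mmol/kg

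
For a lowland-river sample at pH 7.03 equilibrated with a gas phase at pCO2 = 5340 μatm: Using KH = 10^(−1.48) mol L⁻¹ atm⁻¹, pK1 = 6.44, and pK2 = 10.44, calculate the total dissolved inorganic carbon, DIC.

DIC = 0.865 mmol/L

[CO2*] = KH · pCO2 = 10^(−1.48) × 5340×10^-6 = 1.768×10^-4 mol/L
α₀ = 1/(1 + K1/[H⁺] + K1K2/[H⁺]²) = 1/(1 + 10^+0.59 + 10^-2.82) = 0.2044
DIC = [CO2*]/α₀ = 1.768×10^-4 / 0.2044 = 0.865 mmol/L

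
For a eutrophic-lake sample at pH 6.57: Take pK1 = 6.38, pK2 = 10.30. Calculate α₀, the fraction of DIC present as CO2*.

α₀ = 0.392

α₀ = 1 / (1 + K1/[H⁺] + K1K2/[H⁺]²) = 1 / (1 + 10^+0.19 + 10^-3.54)
   = 1 / (1 + 1.5488 + 0.00028840) = 1/2.5491 = 0.3923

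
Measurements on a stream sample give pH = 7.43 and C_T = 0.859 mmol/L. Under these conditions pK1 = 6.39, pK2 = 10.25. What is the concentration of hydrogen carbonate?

α₁ = 1 / (1 + [H⁺]/K1 + K2/[H⁺]) = 1 / (1 + 10^-1.04 + 10^-2.82)
   = 1 / (1 + 0.091201 + 0.0015136) = 1/1.0927 = 0.9152
[HCO3⁻] = α₁ × DIC = 0.9152 × 0.859 = 0.786 mmol/L

[HCO3⁻] = 0.786 mmol/L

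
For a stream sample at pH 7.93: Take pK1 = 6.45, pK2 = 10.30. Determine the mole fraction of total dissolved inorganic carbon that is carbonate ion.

α₂ = 1 / (1 + [H⁺]/K2 + [H⁺]²/(K1K2)) = 1 / (1 + 10^+2.37 + 10^+0.89)
   = 1 / (1 + 234.42 + 7.7625) = 1/243.19 = 0.004112

α₂ = 0.00411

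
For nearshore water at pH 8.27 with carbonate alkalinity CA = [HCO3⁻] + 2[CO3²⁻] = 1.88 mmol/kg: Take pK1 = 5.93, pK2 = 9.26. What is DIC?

DIC = 1.73 mmol/kg

CA = [HCO3⁻] + 2[CO3²⁻] = (α₁ + 2α₂)·DIC
At pH 8.27: [H⁺]/K1 = 10^-2.34 = 0.0045709, K2/[H⁺] = 10^-0.99 = 0.10233
α₁ = 1/(1 + 0.0045709 + 0.10233) = 1/1.1069 = 0.9034; α₂ = α₁·K2/[H⁺] = 0.09245
α₁ + 2α₂ = 1.0883
DIC = CA / (α₁ + 2α₂) = 1.88 / 1.0883 = 1.73 mmol/kg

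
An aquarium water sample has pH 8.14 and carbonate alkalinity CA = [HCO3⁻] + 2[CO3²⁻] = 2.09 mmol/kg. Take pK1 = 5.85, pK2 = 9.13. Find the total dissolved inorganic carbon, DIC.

CA = [HCO3⁻] + 2[CO3²⁻] = (α₁ + 2α₂)·DIC
At pH 8.14: [H⁺]/K1 = 10^-2.29 = 0.0051286, K2/[H⁺] = 10^-0.99 = 0.10233
α₁ = 1/(1 + 0.0051286 + 0.10233) = 1/1.1075 = 0.9030; α₂ = α₁·K2/[H⁺] = 0.09240
α₁ + 2α₂ = 1.0878
DIC = CA / (α₁ + 2α₂) = 2.09 / 1.0878 = 1.92 mmol/kg

DIC = 1.92 mmol/kg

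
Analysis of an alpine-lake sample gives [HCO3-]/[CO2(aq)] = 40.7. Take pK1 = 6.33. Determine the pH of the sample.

pH = 7.94

From K1 = [H⁺][HCO3-]/[CO2(aq)]:  pH = pK1 + log₁₀([HCO3-]/[CO2(aq)])
log₁₀(40.7) = +1.610
pH = 6.33 + (+1.610) = 7.94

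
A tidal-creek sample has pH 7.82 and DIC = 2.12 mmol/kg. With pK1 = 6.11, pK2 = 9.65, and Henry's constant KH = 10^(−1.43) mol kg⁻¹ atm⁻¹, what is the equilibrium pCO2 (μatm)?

pCO2 = 1080 μatm

α₀ = 1 / (1 + K1/[H⁺] + K1K2/[H⁺]²) = 1 / (1 + 10^+1.71 + 10^-0.12)
   = 1 / (1 + 51.286 + 0.75858) = 1/53.045 = 0.01885
[CO2*] = α₀ × DIC = 0.01885 × 2.12 = 0.03997 mmol/kg
pCO2 = [CO2*]/KH = 3.997×10^-5 / 3.715×10^-2 = 1080 μatm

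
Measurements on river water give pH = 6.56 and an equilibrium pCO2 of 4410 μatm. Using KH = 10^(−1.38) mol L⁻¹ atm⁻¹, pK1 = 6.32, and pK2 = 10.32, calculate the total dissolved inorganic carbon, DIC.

DIC = 0.503 mmol/L

[CO2*] = KH · pCO2 = 10^(−1.38) × 4410×10^-6 = 1.838×10^-4 mol/L
α₀ = 1/(1 + K1/[H⁺] + K1K2/[H⁺]²) = 1/(1 + 10^+0.24 + 10^-3.52) = 0.3652
DIC = [CO2*]/α₀ = 1.838×10^-4 / 0.3652 = 0.503 mmol/L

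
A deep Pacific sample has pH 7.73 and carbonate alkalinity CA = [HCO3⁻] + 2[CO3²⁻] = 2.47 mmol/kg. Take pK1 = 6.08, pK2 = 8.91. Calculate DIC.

DIC = 2.37 mmol/kg

CA = [HCO3⁻] + 2[CO3²⁻] = (α₁ + 2α₂)·DIC
At pH 7.73: [H⁺]/K1 = 10^-1.65 = 0.022387, K2/[H⁺] = 10^-1.18 = 0.066069
α₁ = 1/(1 + 0.022387 + 0.066069) = 1/1.0885 = 0.9187; α₂ = α₁·K2/[H⁺] = 0.06070
α₁ + 2α₂ = 1.0401
DIC = CA / (α₁ + 2α₂) = 2.47 / 1.0401 = 2.37 mmol/kg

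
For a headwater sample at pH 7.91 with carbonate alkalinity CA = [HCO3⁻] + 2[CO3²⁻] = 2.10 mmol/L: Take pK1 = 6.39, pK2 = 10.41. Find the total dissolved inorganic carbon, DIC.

CA = [HCO3⁻] + 2[CO3²⁻] = (α₁ + 2α₂)·DIC
At pH 7.91: [H⁺]/K1 = 10^-1.52 = 0.030200, K2/[H⁺] = 10^-2.50 = 0.0031623
α₁ = 1/(1 + 0.030200 + 0.0031623) = 1/1.0334 = 0.9677; α₂ = α₁·K2/[H⁺] = 0.003060
α₁ + 2α₂ = 0.9738
DIC = CA / (α₁ + 2α₂) = 2.10 / 0.9738 = 2.16 mmol/L

DIC = 2.16 mmol/L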